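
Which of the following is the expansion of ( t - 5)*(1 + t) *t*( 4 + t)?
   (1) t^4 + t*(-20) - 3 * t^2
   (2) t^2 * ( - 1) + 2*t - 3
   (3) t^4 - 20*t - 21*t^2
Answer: 3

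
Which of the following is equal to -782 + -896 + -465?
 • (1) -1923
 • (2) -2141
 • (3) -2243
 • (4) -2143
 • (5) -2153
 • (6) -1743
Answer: 4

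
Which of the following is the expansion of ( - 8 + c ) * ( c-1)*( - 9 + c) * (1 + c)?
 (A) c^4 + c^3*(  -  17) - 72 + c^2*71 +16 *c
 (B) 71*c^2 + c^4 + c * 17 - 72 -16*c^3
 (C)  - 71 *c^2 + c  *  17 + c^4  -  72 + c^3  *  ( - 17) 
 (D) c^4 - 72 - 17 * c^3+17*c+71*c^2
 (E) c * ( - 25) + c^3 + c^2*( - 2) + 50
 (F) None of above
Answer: D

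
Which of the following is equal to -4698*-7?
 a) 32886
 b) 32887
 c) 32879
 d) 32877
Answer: a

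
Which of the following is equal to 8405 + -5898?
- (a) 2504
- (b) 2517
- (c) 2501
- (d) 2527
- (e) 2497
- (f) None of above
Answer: f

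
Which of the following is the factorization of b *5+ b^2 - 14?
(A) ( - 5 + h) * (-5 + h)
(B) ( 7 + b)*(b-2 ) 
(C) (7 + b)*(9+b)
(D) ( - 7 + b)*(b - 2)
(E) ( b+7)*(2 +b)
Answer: B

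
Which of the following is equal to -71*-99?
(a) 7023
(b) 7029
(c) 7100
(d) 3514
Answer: b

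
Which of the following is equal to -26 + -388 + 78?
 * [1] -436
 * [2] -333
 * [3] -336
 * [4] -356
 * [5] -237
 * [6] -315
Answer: 3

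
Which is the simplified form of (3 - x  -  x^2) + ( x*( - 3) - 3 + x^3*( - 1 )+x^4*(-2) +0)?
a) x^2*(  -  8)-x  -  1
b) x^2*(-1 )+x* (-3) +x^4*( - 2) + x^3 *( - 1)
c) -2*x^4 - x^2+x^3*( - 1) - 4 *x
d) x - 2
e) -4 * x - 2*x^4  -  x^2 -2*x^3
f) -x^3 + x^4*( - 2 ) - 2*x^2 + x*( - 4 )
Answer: c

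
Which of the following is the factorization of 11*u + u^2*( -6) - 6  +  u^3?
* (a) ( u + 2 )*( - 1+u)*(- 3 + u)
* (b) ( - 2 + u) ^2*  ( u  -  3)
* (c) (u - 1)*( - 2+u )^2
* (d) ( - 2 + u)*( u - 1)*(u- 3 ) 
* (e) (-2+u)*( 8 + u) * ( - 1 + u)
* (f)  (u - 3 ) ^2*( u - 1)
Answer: d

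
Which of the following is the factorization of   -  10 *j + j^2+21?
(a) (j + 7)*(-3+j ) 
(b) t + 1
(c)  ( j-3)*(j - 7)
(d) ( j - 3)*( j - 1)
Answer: c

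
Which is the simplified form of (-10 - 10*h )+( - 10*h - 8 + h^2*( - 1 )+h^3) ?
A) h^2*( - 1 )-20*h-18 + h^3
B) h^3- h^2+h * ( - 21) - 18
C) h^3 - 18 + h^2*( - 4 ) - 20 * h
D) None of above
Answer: A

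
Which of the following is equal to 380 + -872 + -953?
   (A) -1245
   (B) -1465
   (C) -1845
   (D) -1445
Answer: D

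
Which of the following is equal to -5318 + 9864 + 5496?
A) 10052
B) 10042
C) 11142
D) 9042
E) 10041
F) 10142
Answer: B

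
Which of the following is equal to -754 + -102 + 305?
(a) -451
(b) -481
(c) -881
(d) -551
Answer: d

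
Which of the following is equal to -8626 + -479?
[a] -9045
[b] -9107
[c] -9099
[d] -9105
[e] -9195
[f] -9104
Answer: d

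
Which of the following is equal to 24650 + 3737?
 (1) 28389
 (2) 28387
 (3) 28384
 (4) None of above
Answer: 2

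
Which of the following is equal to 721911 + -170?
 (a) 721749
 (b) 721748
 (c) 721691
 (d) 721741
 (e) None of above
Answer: d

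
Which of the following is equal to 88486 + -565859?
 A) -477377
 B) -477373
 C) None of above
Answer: B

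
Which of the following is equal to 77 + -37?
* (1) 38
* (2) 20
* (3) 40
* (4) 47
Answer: 3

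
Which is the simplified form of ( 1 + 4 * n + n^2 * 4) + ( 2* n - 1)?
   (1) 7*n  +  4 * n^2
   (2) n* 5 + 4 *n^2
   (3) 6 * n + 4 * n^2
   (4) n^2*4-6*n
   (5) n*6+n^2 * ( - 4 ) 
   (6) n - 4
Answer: 3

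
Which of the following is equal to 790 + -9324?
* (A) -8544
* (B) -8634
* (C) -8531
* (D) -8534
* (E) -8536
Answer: D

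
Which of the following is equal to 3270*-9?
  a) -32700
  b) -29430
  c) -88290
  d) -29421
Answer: b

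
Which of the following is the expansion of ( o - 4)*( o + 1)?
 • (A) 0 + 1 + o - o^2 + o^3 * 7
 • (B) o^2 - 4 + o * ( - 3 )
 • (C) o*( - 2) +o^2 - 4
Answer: B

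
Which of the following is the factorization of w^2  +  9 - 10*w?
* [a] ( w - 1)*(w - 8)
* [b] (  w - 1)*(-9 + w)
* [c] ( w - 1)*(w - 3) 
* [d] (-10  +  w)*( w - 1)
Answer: b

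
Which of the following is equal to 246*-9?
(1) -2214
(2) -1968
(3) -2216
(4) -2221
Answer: 1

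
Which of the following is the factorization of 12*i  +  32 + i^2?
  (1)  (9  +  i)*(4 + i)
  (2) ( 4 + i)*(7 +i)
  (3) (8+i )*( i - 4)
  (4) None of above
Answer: 4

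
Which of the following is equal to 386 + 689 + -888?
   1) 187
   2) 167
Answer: 1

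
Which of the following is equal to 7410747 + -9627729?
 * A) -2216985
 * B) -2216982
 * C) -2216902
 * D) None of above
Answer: B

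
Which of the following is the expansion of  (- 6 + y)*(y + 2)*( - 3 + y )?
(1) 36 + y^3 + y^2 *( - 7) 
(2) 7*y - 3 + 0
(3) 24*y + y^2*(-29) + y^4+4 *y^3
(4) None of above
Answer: 1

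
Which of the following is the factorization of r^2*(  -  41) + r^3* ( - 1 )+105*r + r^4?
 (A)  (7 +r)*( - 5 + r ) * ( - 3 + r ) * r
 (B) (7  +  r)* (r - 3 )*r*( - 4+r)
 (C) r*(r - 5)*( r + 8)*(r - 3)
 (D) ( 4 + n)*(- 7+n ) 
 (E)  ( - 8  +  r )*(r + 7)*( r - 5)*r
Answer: A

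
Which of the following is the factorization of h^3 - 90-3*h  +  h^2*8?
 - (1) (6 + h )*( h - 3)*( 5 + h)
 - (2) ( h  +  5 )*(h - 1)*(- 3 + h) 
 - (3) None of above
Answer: 1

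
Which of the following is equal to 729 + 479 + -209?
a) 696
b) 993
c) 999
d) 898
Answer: c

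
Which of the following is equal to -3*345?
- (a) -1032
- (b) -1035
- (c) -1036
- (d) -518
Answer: b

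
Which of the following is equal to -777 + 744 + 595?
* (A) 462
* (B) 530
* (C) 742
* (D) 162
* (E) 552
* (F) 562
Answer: F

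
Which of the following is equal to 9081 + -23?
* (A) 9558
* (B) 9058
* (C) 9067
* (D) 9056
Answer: B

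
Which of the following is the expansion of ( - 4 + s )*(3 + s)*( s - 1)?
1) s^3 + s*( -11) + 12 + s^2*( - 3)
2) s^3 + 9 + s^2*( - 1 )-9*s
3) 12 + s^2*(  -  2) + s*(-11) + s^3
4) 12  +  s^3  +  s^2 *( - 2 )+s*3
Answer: 3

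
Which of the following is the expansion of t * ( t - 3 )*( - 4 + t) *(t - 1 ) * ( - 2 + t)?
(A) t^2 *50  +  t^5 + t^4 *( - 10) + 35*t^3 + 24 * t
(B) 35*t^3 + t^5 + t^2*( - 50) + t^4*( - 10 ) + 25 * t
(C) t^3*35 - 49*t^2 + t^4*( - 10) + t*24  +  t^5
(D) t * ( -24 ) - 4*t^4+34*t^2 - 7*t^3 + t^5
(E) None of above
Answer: E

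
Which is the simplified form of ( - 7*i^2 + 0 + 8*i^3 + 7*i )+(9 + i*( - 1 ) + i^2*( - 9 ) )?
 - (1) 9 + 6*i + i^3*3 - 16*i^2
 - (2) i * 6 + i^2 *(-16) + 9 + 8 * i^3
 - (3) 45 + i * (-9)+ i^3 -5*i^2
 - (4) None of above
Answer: 2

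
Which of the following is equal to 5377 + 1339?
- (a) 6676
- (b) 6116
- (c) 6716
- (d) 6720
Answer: c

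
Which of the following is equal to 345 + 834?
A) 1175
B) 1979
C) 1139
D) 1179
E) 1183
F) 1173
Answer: D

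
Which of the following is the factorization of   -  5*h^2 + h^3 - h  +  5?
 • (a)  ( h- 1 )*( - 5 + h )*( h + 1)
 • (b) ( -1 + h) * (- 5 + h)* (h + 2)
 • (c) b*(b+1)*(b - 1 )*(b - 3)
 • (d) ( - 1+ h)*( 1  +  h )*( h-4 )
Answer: a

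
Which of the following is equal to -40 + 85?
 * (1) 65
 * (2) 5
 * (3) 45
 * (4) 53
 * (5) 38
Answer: 3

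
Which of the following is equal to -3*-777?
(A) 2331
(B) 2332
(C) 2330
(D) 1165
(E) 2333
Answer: A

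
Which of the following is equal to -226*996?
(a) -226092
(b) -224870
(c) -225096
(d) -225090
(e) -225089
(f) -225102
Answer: c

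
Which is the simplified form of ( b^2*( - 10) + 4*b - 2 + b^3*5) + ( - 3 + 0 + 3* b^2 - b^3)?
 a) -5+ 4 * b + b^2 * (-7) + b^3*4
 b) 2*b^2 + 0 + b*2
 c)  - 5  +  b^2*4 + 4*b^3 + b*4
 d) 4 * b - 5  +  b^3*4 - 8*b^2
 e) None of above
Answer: a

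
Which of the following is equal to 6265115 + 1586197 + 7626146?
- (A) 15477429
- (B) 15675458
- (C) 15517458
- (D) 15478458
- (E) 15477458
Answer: E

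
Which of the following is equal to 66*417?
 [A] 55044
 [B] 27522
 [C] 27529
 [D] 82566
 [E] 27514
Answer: B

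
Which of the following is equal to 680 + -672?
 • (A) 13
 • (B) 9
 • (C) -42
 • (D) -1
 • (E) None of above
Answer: E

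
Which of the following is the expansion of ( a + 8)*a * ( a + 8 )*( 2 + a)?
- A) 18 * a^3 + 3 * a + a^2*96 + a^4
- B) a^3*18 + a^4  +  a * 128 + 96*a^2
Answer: B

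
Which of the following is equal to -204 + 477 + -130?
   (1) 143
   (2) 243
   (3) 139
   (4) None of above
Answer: 1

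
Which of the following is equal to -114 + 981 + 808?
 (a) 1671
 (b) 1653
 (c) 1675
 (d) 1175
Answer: c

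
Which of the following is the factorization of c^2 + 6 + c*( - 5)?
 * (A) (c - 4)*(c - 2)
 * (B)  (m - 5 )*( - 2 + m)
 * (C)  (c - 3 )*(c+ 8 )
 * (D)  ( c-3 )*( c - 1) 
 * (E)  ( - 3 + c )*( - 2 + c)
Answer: E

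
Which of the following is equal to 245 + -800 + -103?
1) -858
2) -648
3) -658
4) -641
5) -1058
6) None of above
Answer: 3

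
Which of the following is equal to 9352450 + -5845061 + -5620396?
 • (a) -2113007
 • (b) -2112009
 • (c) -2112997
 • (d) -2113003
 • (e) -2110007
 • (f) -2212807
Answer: a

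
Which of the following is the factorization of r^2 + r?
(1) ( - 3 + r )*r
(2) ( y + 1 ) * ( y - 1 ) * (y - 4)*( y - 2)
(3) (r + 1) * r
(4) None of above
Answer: 3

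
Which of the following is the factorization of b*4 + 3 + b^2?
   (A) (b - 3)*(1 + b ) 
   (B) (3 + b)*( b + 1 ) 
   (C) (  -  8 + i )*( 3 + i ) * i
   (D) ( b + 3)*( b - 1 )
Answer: B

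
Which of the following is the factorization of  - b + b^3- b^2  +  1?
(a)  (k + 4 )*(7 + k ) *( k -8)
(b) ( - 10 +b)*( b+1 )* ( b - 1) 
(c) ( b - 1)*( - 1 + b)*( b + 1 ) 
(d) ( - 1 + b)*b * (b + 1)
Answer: c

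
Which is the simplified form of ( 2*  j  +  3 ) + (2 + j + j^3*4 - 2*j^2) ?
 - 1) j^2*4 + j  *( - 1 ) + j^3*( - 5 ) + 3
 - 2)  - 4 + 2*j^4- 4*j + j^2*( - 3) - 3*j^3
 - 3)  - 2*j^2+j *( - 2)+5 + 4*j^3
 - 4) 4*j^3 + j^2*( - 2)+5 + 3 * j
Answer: 4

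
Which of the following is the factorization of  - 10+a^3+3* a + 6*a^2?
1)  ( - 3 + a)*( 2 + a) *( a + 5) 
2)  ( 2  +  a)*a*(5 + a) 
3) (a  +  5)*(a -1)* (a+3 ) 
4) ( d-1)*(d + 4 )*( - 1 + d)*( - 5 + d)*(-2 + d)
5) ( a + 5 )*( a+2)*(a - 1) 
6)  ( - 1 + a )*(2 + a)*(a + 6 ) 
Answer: 5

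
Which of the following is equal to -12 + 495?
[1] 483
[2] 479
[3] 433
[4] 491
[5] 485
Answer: 1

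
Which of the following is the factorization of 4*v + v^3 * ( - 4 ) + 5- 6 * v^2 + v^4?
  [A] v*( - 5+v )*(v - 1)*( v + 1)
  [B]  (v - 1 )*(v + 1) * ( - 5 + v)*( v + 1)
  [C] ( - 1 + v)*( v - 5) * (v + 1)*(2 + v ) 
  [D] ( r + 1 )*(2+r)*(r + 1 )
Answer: B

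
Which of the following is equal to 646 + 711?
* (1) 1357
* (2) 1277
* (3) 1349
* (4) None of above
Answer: 1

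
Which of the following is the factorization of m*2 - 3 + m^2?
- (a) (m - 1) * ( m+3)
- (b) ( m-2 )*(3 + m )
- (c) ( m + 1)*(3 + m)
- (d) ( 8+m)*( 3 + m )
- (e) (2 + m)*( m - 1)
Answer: a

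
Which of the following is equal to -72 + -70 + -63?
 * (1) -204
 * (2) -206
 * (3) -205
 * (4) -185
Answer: 3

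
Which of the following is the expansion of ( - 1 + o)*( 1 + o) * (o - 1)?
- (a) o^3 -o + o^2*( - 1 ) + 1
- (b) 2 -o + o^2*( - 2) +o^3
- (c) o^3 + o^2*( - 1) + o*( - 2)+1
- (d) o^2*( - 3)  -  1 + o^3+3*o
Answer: a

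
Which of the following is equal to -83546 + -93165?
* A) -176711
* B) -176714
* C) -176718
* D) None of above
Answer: A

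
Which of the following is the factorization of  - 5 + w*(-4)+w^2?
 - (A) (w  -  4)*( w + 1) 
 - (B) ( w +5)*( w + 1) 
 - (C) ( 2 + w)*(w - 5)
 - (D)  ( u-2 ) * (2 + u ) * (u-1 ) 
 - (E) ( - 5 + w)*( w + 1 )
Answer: E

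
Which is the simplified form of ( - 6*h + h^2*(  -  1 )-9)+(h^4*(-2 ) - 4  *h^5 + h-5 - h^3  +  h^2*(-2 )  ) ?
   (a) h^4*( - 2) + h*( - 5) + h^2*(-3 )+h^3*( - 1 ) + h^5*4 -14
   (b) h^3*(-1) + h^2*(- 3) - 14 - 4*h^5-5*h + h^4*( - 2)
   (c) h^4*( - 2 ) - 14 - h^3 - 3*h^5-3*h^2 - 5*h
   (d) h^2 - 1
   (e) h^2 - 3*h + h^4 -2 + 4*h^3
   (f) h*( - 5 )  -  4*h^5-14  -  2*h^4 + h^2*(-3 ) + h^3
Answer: b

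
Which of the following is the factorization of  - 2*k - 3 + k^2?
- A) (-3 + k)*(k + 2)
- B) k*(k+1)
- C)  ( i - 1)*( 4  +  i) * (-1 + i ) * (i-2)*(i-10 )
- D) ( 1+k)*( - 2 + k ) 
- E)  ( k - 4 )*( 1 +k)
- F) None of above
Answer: F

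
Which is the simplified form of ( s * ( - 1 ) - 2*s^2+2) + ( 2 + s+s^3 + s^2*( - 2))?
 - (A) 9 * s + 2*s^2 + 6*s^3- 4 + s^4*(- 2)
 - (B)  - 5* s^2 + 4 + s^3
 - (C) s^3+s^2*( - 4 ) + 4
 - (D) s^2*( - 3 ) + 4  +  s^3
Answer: C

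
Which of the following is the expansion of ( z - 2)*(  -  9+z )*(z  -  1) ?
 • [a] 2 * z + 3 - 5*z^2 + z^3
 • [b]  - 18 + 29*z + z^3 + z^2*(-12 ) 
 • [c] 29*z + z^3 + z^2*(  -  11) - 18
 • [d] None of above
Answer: b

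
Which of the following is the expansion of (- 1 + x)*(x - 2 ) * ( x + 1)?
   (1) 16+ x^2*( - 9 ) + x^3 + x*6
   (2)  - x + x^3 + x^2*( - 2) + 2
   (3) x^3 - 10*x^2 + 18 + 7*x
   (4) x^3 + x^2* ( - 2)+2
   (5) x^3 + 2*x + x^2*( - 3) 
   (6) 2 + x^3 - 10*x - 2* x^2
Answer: 2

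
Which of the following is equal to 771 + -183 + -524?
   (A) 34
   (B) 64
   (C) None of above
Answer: B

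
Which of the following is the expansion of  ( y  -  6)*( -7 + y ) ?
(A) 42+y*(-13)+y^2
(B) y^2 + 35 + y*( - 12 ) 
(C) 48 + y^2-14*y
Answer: A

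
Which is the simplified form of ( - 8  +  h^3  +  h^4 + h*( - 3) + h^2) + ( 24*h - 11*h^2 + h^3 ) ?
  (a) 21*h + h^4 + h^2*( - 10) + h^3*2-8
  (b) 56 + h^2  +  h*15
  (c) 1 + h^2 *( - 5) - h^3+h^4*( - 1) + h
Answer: a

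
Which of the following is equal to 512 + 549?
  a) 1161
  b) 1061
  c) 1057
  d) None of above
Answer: b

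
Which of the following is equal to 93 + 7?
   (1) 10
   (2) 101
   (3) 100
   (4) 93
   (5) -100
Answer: 3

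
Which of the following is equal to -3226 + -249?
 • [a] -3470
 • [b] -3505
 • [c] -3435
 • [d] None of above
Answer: d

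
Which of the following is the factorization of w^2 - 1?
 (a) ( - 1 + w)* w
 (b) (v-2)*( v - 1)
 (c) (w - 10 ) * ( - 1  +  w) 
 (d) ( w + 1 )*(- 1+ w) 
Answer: d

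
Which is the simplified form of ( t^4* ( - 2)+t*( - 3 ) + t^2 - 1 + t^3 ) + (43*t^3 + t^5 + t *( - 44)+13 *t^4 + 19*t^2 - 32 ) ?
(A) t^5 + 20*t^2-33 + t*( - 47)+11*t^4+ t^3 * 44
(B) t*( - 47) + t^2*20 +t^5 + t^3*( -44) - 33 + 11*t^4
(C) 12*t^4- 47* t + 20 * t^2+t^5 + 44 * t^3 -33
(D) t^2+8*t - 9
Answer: A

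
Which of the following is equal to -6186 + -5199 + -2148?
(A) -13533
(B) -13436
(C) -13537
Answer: A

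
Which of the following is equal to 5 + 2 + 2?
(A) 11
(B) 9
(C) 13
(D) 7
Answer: B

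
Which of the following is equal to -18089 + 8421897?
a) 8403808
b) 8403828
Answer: a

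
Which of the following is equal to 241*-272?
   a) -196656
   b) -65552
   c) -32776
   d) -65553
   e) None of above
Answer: b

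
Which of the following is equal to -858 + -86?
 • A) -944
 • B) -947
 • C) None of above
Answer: A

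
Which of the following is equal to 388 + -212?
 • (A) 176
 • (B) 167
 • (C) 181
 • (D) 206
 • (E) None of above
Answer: A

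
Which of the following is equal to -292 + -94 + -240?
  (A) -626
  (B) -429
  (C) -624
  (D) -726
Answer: A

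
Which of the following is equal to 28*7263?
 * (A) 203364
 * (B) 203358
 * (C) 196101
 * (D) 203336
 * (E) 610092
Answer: A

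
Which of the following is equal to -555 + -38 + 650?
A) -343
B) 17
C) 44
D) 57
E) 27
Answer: D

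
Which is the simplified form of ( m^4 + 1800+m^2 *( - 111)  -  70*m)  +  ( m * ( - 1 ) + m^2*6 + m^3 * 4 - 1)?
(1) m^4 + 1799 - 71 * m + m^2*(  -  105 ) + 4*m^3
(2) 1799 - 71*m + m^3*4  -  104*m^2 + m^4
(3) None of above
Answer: 1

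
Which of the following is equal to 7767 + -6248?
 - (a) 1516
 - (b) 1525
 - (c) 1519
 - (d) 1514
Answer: c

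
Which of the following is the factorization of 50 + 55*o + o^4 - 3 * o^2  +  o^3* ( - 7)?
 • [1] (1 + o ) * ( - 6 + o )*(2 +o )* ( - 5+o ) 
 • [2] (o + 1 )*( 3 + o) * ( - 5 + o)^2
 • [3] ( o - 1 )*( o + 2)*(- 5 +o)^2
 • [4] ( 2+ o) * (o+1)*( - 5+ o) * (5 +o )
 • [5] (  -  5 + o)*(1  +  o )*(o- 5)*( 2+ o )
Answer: 5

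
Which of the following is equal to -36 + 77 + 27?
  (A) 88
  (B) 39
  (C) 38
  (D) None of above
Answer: D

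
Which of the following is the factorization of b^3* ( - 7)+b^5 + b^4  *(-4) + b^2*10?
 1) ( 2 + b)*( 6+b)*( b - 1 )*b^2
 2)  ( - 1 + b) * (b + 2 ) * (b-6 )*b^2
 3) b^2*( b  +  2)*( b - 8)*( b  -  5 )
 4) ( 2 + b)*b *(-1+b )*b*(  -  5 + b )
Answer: 4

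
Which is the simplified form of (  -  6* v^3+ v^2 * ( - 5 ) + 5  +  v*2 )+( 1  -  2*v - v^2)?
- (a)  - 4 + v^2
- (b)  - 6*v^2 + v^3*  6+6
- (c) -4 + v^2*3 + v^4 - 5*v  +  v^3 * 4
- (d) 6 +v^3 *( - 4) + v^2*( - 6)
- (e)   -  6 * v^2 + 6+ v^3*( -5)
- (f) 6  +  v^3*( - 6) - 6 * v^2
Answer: f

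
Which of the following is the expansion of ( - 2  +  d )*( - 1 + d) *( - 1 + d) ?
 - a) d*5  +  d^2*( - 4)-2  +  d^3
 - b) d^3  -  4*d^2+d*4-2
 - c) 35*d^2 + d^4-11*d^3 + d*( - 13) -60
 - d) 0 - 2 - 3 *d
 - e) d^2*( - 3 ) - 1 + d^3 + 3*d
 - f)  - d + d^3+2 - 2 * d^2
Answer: a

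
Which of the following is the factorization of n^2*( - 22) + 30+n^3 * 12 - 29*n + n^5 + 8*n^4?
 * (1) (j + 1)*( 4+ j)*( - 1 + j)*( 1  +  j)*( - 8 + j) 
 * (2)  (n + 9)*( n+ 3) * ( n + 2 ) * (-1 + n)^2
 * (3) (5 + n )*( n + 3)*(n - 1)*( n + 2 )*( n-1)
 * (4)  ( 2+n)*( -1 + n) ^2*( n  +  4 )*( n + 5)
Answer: 3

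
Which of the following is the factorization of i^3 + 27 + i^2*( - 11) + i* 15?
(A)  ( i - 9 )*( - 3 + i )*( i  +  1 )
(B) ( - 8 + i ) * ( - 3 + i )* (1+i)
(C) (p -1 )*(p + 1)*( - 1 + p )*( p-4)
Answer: A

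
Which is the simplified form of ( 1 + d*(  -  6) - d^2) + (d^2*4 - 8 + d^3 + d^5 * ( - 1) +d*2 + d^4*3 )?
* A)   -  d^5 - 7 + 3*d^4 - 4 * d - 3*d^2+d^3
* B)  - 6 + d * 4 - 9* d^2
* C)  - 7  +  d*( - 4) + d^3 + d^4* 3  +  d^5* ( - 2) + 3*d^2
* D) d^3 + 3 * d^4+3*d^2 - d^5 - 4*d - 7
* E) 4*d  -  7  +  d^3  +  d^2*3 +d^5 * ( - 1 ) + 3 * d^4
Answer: D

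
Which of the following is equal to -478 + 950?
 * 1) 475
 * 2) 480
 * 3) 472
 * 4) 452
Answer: 3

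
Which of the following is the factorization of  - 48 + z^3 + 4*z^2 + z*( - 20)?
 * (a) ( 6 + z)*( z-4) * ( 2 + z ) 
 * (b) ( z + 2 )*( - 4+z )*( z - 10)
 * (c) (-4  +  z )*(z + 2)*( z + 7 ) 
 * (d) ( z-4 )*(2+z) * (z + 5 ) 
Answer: a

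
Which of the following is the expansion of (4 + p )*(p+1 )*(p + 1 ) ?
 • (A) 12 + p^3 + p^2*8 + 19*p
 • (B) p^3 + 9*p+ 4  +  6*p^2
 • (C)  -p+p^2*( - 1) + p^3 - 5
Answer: B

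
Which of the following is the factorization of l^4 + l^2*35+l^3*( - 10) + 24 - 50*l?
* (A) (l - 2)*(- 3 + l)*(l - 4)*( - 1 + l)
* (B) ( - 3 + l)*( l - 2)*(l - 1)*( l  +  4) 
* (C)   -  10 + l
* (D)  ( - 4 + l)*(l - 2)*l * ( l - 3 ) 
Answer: A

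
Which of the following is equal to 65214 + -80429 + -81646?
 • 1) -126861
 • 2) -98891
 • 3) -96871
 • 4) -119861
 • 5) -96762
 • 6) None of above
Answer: 6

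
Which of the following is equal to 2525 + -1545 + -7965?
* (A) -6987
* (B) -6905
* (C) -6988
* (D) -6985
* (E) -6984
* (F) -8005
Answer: D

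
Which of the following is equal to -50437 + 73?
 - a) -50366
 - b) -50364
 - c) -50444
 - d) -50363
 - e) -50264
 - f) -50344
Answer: b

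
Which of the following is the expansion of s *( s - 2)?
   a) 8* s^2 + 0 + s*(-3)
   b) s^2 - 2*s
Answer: b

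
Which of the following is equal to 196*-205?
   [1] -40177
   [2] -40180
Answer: 2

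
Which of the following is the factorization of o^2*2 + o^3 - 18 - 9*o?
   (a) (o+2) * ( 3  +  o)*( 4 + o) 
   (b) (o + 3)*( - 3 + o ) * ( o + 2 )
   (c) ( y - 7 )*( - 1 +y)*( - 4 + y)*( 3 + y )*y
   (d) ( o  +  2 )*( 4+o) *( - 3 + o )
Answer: b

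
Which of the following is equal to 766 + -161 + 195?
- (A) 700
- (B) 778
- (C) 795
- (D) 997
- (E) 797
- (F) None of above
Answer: F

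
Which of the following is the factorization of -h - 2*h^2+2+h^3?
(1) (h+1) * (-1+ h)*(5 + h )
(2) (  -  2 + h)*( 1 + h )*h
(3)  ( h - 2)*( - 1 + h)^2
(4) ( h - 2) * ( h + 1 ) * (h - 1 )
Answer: 4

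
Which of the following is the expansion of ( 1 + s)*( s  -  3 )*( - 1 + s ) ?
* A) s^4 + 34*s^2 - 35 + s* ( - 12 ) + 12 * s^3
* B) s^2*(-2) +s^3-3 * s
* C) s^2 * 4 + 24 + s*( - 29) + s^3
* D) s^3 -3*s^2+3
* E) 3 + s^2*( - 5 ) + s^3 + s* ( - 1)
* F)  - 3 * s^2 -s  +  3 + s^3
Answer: F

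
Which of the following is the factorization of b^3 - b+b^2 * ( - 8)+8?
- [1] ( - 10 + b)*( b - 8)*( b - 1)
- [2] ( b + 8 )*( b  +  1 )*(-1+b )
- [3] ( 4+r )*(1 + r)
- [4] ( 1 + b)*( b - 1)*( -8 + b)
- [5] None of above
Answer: 4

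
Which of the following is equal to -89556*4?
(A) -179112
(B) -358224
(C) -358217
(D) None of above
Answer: B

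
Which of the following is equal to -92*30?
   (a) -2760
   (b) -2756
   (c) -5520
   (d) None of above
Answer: a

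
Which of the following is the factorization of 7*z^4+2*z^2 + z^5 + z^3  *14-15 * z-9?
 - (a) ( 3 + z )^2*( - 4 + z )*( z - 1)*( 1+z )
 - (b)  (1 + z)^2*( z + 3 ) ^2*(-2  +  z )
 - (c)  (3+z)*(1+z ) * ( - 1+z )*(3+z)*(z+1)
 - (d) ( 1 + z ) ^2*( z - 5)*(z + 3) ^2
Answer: c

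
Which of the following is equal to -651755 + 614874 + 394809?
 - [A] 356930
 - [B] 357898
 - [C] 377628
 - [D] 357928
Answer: D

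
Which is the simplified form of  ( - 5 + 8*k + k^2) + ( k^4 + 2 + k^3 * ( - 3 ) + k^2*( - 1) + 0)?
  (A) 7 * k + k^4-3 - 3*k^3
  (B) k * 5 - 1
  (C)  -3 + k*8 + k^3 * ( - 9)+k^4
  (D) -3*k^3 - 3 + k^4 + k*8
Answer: D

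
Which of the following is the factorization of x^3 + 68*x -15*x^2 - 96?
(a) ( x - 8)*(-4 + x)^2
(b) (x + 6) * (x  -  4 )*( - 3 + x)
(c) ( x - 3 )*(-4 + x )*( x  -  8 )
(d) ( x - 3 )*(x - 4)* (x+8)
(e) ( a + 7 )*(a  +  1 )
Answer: c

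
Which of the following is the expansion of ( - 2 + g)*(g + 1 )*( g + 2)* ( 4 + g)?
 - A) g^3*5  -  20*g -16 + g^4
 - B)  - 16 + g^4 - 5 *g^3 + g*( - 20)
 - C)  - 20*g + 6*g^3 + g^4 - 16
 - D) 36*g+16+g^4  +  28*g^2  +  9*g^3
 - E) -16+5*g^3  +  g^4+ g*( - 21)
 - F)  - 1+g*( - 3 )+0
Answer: A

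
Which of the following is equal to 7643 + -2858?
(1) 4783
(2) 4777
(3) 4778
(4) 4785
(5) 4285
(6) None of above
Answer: 4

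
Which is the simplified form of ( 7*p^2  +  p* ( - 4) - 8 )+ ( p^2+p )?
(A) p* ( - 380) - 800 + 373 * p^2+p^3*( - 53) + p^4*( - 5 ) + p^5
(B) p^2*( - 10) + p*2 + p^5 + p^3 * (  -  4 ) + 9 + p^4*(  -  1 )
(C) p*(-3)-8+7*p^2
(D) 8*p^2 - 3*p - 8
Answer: D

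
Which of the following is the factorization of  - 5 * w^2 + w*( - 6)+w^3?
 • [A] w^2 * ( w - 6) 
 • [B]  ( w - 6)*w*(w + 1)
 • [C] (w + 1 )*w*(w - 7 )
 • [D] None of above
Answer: B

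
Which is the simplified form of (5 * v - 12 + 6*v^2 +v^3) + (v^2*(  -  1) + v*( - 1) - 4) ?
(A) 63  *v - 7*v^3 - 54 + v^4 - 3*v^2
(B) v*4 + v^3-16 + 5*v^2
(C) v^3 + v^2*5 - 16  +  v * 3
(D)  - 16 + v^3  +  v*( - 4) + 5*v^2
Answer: B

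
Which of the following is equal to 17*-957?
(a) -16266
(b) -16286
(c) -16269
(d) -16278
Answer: c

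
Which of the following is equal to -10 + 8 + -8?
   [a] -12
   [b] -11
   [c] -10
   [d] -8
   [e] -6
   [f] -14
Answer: c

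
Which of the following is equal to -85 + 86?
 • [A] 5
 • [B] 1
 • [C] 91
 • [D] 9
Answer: B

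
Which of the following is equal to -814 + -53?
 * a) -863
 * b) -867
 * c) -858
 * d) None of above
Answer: b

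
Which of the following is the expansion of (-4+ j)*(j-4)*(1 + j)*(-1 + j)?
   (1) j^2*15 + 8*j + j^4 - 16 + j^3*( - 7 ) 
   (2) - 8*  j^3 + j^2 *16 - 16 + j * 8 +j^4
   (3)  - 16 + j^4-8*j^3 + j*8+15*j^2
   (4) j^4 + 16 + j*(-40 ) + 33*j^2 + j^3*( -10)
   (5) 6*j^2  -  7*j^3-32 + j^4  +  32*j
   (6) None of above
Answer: 3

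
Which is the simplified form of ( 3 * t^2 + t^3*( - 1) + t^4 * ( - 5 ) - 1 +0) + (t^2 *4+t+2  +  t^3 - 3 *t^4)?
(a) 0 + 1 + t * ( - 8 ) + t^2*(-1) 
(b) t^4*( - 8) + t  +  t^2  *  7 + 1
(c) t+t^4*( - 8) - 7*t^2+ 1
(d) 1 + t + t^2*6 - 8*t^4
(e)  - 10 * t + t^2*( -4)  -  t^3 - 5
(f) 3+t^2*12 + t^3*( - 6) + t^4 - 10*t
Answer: b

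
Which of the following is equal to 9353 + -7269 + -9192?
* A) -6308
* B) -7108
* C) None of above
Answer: B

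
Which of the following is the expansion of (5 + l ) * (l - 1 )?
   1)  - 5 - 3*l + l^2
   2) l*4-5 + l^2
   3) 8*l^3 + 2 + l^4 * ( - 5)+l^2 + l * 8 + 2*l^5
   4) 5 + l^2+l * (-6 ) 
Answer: 2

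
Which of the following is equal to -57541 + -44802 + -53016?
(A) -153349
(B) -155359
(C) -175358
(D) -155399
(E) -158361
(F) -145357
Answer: B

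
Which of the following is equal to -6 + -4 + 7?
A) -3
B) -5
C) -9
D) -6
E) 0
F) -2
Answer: A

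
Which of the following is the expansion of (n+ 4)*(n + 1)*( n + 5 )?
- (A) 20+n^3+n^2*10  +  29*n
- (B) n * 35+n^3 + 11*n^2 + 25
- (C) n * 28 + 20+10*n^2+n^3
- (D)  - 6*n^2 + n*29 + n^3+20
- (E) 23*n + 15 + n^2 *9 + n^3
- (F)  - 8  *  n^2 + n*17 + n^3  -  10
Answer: A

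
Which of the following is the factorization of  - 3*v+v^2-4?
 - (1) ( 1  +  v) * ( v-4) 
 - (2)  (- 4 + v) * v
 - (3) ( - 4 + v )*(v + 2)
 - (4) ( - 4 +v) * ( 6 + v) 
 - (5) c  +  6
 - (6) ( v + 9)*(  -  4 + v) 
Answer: 1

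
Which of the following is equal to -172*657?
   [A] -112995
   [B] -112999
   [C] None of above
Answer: C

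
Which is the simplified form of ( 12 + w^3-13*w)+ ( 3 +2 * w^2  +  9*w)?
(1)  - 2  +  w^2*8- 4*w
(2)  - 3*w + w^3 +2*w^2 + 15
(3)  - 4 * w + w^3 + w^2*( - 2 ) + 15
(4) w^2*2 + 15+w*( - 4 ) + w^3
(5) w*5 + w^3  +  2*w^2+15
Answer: 4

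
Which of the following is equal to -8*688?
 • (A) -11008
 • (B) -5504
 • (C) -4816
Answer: B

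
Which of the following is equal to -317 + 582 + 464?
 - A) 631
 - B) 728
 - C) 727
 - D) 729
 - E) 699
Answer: D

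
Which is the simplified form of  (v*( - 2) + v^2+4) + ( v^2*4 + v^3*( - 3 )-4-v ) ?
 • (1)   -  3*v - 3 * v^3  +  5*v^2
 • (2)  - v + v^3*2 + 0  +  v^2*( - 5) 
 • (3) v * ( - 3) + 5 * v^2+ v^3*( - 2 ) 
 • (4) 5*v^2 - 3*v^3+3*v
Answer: 1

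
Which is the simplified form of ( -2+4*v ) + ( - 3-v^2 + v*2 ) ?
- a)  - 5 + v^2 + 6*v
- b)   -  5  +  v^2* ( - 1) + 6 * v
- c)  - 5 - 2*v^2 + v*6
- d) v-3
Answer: b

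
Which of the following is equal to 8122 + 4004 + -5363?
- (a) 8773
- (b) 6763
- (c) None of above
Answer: b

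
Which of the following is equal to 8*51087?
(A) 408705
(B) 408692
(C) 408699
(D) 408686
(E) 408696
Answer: E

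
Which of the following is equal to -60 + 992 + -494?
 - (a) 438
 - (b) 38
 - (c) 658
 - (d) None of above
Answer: a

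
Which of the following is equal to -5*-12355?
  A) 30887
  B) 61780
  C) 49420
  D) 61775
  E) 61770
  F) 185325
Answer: D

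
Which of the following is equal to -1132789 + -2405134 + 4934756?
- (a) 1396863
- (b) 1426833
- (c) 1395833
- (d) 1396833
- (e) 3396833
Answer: d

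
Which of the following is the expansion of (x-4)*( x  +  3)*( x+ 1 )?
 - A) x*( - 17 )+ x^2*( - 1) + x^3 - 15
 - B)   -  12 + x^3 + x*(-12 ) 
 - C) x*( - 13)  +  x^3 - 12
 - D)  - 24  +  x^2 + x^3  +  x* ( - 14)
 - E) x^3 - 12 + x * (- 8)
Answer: C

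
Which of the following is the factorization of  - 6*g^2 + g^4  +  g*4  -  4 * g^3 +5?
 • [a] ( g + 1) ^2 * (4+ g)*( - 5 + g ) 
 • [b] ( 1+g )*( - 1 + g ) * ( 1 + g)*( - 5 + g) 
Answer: b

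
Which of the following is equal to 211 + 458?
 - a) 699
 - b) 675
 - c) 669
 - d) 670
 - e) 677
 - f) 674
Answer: c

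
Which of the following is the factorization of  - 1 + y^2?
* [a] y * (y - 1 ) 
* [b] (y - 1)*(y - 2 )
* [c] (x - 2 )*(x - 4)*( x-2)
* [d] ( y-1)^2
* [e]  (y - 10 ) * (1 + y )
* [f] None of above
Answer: f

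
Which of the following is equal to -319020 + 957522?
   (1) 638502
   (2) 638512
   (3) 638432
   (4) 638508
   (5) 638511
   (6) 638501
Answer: 1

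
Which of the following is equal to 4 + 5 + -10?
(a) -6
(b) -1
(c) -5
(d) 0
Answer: b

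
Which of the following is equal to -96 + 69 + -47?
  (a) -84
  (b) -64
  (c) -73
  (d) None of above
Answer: d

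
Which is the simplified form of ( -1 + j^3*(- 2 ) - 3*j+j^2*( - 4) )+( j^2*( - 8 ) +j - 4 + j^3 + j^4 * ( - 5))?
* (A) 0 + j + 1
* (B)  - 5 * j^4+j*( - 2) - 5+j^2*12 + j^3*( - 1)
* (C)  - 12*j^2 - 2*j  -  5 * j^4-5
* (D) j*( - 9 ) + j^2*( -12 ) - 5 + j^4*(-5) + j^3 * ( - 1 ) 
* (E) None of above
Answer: E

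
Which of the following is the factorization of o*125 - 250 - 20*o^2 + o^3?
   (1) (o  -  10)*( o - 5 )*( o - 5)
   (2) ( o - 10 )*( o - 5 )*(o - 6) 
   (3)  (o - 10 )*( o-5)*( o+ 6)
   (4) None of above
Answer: 1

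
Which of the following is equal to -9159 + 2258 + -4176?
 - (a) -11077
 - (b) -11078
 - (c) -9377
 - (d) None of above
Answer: a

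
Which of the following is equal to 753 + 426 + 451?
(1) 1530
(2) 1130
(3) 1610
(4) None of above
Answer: 4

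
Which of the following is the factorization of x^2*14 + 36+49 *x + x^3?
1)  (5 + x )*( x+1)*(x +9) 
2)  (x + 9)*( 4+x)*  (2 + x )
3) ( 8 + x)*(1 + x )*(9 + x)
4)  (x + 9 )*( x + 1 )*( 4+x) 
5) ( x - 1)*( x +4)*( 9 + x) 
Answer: 4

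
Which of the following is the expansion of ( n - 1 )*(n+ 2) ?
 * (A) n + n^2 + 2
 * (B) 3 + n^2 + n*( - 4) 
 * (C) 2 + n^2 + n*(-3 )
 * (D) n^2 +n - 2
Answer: D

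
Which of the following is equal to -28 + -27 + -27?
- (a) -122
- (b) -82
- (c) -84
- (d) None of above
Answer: b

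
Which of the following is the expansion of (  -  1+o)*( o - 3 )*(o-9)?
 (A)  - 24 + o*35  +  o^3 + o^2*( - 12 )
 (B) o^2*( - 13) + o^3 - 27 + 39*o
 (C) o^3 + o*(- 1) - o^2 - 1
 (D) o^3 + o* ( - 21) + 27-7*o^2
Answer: B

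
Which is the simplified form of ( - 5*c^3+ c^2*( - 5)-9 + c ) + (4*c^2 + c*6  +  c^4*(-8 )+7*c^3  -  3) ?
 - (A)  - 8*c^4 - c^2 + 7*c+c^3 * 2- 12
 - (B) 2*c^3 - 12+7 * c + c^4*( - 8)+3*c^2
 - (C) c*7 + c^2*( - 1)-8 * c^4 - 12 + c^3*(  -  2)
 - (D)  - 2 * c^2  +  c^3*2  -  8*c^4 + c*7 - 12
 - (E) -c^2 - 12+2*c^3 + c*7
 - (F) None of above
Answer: A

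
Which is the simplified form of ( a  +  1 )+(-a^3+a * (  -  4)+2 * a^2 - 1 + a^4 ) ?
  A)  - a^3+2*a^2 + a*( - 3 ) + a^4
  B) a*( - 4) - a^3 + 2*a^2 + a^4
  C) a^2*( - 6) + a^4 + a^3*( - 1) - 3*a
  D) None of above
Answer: A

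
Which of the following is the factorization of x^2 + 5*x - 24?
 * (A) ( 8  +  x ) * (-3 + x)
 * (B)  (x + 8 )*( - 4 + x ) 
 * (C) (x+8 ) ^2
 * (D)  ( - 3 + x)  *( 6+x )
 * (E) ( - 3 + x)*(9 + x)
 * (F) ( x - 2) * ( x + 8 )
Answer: A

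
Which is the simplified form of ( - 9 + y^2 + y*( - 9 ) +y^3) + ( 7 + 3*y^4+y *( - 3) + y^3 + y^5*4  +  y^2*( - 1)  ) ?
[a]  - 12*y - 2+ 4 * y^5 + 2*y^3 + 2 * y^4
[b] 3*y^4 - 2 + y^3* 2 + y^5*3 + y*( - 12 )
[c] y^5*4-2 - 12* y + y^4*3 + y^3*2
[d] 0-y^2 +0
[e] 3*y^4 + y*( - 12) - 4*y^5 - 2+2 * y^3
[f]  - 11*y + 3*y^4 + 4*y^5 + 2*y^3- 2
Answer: c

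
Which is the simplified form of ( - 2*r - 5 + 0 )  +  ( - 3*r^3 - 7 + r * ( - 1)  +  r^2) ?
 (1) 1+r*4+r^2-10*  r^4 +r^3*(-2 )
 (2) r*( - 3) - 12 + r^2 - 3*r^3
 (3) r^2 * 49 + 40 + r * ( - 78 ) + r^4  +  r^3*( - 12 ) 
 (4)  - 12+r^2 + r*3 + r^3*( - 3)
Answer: 2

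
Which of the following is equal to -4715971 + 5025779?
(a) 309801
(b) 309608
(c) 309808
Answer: c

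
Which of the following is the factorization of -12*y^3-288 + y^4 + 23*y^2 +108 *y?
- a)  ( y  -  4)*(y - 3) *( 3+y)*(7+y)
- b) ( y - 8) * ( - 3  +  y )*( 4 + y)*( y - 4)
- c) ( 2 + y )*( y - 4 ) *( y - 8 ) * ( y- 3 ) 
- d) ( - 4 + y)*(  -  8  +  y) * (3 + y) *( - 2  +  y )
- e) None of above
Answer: e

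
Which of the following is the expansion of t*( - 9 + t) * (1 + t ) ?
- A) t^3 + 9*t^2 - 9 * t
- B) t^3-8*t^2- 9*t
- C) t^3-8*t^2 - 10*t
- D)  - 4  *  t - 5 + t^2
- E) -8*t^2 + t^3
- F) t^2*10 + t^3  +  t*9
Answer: B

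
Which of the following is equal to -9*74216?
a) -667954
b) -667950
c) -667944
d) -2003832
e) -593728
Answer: c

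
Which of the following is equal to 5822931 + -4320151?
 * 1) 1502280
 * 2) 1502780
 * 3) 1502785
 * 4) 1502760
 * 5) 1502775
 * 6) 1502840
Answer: 2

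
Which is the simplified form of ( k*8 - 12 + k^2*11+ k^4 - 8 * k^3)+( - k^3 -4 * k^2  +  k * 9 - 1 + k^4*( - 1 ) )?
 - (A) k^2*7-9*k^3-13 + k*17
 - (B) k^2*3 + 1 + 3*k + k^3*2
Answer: A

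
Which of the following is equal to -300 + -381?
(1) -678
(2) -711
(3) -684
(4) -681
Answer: 4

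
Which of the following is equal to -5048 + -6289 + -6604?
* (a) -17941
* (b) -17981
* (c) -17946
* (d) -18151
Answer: a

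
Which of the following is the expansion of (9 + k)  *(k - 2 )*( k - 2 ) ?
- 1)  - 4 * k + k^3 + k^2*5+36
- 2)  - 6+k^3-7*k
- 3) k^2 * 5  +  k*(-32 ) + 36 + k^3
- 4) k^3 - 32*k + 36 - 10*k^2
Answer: 3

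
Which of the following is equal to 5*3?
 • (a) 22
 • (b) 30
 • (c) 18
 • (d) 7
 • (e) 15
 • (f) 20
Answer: e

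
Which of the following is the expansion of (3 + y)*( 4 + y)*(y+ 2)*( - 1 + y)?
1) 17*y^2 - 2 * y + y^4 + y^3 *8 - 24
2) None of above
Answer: 1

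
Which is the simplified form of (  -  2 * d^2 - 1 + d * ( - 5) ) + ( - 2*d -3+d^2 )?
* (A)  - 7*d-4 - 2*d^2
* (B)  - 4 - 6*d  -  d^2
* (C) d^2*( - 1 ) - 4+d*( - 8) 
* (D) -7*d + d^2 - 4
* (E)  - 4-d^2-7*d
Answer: E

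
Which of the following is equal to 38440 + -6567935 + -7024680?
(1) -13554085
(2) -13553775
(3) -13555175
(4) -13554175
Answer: 4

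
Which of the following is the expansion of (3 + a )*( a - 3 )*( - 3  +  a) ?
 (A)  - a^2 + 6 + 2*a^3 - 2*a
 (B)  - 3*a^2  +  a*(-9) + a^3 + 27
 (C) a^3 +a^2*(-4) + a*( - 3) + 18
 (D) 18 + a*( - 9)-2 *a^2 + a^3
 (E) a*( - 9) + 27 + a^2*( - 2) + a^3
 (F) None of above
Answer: B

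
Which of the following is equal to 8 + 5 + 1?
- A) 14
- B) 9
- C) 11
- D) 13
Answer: A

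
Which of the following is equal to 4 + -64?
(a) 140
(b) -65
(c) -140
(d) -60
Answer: d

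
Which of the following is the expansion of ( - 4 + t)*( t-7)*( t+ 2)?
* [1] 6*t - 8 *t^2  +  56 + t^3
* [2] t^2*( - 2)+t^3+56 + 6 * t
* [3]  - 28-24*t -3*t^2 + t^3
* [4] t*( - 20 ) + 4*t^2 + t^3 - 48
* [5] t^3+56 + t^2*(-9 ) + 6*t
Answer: 5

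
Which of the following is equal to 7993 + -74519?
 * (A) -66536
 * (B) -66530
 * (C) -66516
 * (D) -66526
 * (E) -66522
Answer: D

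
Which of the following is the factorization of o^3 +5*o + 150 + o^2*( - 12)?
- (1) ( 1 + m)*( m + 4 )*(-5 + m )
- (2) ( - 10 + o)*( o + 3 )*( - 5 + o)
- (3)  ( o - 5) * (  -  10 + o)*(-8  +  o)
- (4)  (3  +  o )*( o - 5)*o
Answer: 2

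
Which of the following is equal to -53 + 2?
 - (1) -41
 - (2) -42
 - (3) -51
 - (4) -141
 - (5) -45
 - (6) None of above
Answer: 3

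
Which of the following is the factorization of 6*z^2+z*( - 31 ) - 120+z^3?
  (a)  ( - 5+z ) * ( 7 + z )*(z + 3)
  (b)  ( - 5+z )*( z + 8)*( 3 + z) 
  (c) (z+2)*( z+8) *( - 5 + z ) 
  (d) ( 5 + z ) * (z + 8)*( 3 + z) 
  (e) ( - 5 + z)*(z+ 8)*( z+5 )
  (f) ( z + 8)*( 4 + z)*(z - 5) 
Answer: b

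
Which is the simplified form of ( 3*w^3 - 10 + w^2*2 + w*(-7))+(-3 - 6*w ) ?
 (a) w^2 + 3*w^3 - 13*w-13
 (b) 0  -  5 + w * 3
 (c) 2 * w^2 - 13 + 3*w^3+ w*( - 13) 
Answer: c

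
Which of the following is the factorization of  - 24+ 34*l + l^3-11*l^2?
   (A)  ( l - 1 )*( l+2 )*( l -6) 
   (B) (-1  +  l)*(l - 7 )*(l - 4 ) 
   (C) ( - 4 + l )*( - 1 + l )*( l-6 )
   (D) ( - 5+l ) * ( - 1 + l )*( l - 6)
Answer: C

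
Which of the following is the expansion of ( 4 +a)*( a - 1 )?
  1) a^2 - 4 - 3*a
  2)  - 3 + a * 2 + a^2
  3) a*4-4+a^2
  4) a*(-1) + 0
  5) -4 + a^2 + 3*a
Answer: 5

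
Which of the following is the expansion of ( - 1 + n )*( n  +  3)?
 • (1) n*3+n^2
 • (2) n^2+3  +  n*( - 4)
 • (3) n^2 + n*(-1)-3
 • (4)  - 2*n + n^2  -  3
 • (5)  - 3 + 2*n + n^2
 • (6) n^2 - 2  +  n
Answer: 5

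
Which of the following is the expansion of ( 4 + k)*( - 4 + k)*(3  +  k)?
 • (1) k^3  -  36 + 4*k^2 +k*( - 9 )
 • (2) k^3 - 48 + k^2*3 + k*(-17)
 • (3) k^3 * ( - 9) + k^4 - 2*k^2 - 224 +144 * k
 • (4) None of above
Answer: 4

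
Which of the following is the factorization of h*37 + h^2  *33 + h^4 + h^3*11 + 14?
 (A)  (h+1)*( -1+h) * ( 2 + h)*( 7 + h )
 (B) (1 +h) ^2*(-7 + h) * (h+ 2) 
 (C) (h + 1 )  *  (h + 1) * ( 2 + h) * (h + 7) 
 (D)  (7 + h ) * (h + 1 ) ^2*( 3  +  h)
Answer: C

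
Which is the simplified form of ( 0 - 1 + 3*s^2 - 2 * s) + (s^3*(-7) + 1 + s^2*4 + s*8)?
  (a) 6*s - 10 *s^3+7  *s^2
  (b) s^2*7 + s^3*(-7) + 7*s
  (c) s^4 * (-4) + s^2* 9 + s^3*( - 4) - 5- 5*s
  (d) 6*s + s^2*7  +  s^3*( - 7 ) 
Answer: d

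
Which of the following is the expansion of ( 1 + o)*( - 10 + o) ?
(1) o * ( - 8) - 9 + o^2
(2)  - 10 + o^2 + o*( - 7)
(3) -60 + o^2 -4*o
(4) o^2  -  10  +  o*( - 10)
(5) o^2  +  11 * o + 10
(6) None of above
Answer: 6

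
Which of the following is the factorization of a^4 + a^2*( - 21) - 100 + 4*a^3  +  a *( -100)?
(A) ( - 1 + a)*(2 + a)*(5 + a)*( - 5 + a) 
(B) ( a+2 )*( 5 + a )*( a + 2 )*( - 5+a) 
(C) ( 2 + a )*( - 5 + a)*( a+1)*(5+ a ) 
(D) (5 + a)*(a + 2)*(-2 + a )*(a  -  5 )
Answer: B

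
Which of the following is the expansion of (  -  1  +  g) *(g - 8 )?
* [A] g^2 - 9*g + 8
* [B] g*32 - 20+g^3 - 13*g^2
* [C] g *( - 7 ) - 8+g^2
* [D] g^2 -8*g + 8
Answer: A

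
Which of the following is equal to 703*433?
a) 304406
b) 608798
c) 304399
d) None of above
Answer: c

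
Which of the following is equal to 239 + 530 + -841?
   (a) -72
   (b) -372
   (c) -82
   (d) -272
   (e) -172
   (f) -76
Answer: a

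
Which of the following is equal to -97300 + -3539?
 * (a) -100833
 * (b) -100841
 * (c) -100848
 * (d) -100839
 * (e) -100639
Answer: d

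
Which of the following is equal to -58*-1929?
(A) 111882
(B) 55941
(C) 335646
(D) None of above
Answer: A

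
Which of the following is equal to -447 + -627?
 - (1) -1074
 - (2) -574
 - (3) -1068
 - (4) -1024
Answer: 1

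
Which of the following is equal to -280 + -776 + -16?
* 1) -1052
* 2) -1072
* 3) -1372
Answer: 2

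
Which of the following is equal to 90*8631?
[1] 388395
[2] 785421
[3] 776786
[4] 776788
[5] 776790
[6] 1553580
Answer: 5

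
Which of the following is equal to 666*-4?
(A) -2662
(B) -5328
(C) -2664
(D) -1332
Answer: C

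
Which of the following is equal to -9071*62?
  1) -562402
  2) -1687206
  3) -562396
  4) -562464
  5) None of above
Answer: 1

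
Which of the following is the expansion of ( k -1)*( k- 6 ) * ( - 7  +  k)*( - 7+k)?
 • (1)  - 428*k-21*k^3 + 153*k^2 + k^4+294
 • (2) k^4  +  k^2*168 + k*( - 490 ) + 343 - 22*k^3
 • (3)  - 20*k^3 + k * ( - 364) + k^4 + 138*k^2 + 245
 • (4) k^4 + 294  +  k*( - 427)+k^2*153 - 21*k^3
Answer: 4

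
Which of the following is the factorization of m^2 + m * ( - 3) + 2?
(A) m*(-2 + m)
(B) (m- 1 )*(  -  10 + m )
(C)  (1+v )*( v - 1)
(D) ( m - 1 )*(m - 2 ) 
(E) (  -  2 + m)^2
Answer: D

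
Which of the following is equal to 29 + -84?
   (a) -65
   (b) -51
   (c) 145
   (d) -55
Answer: d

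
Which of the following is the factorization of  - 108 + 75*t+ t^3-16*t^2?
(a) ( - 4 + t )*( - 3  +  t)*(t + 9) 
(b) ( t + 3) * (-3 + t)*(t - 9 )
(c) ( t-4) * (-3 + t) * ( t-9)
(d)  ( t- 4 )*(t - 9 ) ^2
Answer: c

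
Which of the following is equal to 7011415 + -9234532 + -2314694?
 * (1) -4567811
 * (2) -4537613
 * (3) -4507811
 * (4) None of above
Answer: 4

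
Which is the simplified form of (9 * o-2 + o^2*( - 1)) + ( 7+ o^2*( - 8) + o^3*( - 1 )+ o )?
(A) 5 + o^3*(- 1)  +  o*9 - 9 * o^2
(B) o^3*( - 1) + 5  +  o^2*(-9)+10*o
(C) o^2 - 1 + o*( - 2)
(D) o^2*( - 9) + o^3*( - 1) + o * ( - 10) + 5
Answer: B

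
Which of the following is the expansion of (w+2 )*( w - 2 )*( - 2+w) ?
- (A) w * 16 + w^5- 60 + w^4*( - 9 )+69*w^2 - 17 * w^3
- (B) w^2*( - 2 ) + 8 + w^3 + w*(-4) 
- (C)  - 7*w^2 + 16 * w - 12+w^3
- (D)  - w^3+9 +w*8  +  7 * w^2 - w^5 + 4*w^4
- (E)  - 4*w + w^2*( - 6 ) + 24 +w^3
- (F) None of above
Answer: B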